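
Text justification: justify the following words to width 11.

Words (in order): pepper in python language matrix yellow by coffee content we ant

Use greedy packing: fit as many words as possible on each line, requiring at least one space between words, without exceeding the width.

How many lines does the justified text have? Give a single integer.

Line 1: ['pepper', 'in'] (min_width=9, slack=2)
Line 2: ['python'] (min_width=6, slack=5)
Line 3: ['language'] (min_width=8, slack=3)
Line 4: ['matrix'] (min_width=6, slack=5)
Line 5: ['yellow', 'by'] (min_width=9, slack=2)
Line 6: ['coffee'] (min_width=6, slack=5)
Line 7: ['content', 'we'] (min_width=10, slack=1)
Line 8: ['ant'] (min_width=3, slack=8)
Total lines: 8

Answer: 8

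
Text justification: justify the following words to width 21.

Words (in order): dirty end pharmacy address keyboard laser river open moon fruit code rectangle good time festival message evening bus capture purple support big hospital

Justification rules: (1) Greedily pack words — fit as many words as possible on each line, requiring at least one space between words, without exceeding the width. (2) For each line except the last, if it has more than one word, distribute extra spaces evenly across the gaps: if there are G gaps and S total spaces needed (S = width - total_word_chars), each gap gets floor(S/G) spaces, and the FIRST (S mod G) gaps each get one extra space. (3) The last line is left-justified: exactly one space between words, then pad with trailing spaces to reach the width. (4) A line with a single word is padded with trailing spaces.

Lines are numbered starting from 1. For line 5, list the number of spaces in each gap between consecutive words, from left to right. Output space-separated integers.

Line 1: ['dirty', 'end', 'pharmacy'] (min_width=18, slack=3)
Line 2: ['address', 'keyboard'] (min_width=16, slack=5)
Line 3: ['laser', 'river', 'open', 'moon'] (min_width=21, slack=0)
Line 4: ['fruit', 'code', 'rectangle'] (min_width=20, slack=1)
Line 5: ['good', 'time', 'festival'] (min_width=18, slack=3)
Line 6: ['message', 'evening', 'bus'] (min_width=19, slack=2)
Line 7: ['capture', 'purple'] (min_width=14, slack=7)
Line 8: ['support', 'big', 'hospital'] (min_width=20, slack=1)

Answer: 3 2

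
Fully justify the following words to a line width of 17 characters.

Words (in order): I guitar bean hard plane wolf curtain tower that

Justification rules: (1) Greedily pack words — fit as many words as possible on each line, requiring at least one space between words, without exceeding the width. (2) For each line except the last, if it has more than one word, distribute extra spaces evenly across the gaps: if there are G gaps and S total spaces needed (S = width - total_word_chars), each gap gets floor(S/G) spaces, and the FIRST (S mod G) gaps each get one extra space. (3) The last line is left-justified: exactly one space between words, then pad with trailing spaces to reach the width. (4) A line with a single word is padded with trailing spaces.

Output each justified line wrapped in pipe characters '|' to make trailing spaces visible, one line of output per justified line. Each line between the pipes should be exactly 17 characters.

Answer: |I   guitar   bean|
|hard  plane  wolf|
|curtain     tower|
|that             |

Derivation:
Line 1: ['I', 'guitar', 'bean'] (min_width=13, slack=4)
Line 2: ['hard', 'plane', 'wolf'] (min_width=15, slack=2)
Line 3: ['curtain', 'tower'] (min_width=13, slack=4)
Line 4: ['that'] (min_width=4, slack=13)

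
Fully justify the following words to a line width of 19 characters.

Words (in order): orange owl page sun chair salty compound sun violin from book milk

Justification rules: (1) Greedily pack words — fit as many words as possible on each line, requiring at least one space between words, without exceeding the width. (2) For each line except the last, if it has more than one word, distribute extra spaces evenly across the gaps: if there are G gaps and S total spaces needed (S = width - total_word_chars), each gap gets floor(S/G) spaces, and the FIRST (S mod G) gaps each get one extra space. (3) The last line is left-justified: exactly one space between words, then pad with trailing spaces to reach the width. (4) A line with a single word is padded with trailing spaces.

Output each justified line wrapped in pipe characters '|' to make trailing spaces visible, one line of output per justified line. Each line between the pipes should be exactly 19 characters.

Answer: |orange owl page sun|
|chair         salty|
|compound sun violin|
|from book milk     |

Derivation:
Line 1: ['orange', 'owl', 'page', 'sun'] (min_width=19, slack=0)
Line 2: ['chair', 'salty'] (min_width=11, slack=8)
Line 3: ['compound', 'sun', 'violin'] (min_width=19, slack=0)
Line 4: ['from', 'book', 'milk'] (min_width=14, slack=5)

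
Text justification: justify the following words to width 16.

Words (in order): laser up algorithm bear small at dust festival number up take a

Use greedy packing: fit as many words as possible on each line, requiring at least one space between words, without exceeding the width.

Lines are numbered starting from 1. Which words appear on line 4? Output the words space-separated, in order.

Answer: festival number

Derivation:
Line 1: ['laser', 'up'] (min_width=8, slack=8)
Line 2: ['algorithm', 'bear'] (min_width=14, slack=2)
Line 3: ['small', 'at', 'dust'] (min_width=13, slack=3)
Line 4: ['festival', 'number'] (min_width=15, slack=1)
Line 5: ['up', 'take', 'a'] (min_width=9, slack=7)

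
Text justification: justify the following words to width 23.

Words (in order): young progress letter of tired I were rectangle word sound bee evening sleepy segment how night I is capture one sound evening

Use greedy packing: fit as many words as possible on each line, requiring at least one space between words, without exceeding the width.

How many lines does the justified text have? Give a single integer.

Line 1: ['young', 'progress', 'letter'] (min_width=21, slack=2)
Line 2: ['of', 'tired', 'I', 'were'] (min_width=15, slack=8)
Line 3: ['rectangle', 'word', 'sound'] (min_width=20, slack=3)
Line 4: ['bee', 'evening', 'sleepy'] (min_width=18, slack=5)
Line 5: ['segment', 'how', 'night', 'I', 'is'] (min_width=22, slack=1)
Line 6: ['capture', 'one', 'sound'] (min_width=17, slack=6)
Line 7: ['evening'] (min_width=7, slack=16)
Total lines: 7

Answer: 7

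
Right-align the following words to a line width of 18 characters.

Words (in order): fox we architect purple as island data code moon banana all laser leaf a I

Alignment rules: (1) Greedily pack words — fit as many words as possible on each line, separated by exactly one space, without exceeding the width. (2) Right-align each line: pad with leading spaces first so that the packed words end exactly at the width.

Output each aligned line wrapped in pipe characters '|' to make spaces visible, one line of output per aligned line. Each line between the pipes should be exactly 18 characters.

Line 1: ['fox', 'we', 'architect'] (min_width=16, slack=2)
Line 2: ['purple', 'as', 'island'] (min_width=16, slack=2)
Line 3: ['data', 'code', 'moon'] (min_width=14, slack=4)
Line 4: ['banana', 'all', 'laser'] (min_width=16, slack=2)
Line 5: ['leaf', 'a', 'I'] (min_width=8, slack=10)

Answer: |  fox we architect|
|  purple as island|
|    data code moon|
|  banana all laser|
|          leaf a I|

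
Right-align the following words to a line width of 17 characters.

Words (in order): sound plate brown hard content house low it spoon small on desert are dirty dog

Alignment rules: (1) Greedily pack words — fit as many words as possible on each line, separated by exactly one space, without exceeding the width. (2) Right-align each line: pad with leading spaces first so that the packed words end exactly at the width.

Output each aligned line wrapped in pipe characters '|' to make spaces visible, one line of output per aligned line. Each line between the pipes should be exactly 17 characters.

Answer: |sound plate brown|
|     hard content|
|     house low it|
|   spoon small on|
| desert are dirty|
|              dog|

Derivation:
Line 1: ['sound', 'plate', 'brown'] (min_width=17, slack=0)
Line 2: ['hard', 'content'] (min_width=12, slack=5)
Line 3: ['house', 'low', 'it'] (min_width=12, slack=5)
Line 4: ['spoon', 'small', 'on'] (min_width=14, slack=3)
Line 5: ['desert', 'are', 'dirty'] (min_width=16, slack=1)
Line 6: ['dog'] (min_width=3, slack=14)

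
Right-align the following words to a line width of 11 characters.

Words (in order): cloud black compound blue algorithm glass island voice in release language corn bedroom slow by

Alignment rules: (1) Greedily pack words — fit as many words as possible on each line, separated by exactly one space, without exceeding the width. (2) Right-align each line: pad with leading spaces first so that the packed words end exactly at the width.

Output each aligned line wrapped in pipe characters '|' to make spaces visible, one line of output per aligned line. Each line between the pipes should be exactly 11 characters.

Answer: |cloud black|
|   compound|
|       blue|
|  algorithm|
|      glass|
|     island|
|   voice in|
|    release|
|   language|
|       corn|
|    bedroom|
|    slow by|

Derivation:
Line 1: ['cloud', 'black'] (min_width=11, slack=0)
Line 2: ['compound'] (min_width=8, slack=3)
Line 3: ['blue'] (min_width=4, slack=7)
Line 4: ['algorithm'] (min_width=9, slack=2)
Line 5: ['glass'] (min_width=5, slack=6)
Line 6: ['island'] (min_width=6, slack=5)
Line 7: ['voice', 'in'] (min_width=8, slack=3)
Line 8: ['release'] (min_width=7, slack=4)
Line 9: ['language'] (min_width=8, slack=3)
Line 10: ['corn'] (min_width=4, slack=7)
Line 11: ['bedroom'] (min_width=7, slack=4)
Line 12: ['slow', 'by'] (min_width=7, slack=4)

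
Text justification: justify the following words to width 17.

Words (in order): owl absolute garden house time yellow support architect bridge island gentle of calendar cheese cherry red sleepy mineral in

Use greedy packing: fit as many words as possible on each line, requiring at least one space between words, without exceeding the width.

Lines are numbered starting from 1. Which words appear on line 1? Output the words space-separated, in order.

Line 1: ['owl', 'absolute'] (min_width=12, slack=5)
Line 2: ['garden', 'house', 'time'] (min_width=17, slack=0)
Line 3: ['yellow', 'support'] (min_width=14, slack=3)
Line 4: ['architect', 'bridge'] (min_width=16, slack=1)
Line 5: ['island', 'gentle', 'of'] (min_width=16, slack=1)
Line 6: ['calendar', 'cheese'] (min_width=15, slack=2)
Line 7: ['cherry', 'red', 'sleepy'] (min_width=17, slack=0)
Line 8: ['mineral', 'in'] (min_width=10, slack=7)

Answer: owl absolute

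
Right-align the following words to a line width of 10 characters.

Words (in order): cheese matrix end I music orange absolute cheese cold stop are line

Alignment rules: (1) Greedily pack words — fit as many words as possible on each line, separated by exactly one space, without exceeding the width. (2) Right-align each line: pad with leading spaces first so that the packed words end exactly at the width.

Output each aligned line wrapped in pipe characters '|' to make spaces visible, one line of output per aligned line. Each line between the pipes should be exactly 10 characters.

Answer: |    cheese|
|matrix end|
|   I music|
|    orange|
|  absolute|
|    cheese|
| cold stop|
|  are line|

Derivation:
Line 1: ['cheese'] (min_width=6, slack=4)
Line 2: ['matrix', 'end'] (min_width=10, slack=0)
Line 3: ['I', 'music'] (min_width=7, slack=3)
Line 4: ['orange'] (min_width=6, slack=4)
Line 5: ['absolute'] (min_width=8, slack=2)
Line 6: ['cheese'] (min_width=6, slack=4)
Line 7: ['cold', 'stop'] (min_width=9, slack=1)
Line 8: ['are', 'line'] (min_width=8, slack=2)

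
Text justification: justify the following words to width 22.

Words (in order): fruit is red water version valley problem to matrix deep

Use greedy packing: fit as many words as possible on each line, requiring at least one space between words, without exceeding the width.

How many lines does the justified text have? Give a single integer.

Answer: 3

Derivation:
Line 1: ['fruit', 'is', 'red', 'water'] (min_width=18, slack=4)
Line 2: ['version', 'valley', 'problem'] (min_width=22, slack=0)
Line 3: ['to', 'matrix', 'deep'] (min_width=14, slack=8)
Total lines: 3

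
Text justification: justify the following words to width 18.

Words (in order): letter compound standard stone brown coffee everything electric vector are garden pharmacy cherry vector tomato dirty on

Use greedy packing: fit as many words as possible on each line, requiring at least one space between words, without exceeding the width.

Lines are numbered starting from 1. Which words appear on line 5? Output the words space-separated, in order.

Answer: electric vector

Derivation:
Line 1: ['letter', 'compound'] (min_width=15, slack=3)
Line 2: ['standard', 'stone'] (min_width=14, slack=4)
Line 3: ['brown', 'coffee'] (min_width=12, slack=6)
Line 4: ['everything'] (min_width=10, slack=8)
Line 5: ['electric', 'vector'] (min_width=15, slack=3)
Line 6: ['are', 'garden'] (min_width=10, slack=8)
Line 7: ['pharmacy', 'cherry'] (min_width=15, slack=3)
Line 8: ['vector', 'tomato'] (min_width=13, slack=5)
Line 9: ['dirty', 'on'] (min_width=8, slack=10)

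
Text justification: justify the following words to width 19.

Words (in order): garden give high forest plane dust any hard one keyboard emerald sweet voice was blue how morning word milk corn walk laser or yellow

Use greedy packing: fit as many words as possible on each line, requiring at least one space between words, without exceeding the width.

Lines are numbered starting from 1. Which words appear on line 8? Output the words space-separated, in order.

Answer: laser or yellow

Derivation:
Line 1: ['garden', 'give', 'high'] (min_width=16, slack=3)
Line 2: ['forest', 'plane', 'dust'] (min_width=17, slack=2)
Line 3: ['any', 'hard', 'one'] (min_width=12, slack=7)
Line 4: ['keyboard', 'emerald'] (min_width=16, slack=3)
Line 5: ['sweet', 'voice', 'was'] (min_width=15, slack=4)
Line 6: ['blue', 'how', 'morning'] (min_width=16, slack=3)
Line 7: ['word', 'milk', 'corn', 'walk'] (min_width=19, slack=0)
Line 8: ['laser', 'or', 'yellow'] (min_width=15, slack=4)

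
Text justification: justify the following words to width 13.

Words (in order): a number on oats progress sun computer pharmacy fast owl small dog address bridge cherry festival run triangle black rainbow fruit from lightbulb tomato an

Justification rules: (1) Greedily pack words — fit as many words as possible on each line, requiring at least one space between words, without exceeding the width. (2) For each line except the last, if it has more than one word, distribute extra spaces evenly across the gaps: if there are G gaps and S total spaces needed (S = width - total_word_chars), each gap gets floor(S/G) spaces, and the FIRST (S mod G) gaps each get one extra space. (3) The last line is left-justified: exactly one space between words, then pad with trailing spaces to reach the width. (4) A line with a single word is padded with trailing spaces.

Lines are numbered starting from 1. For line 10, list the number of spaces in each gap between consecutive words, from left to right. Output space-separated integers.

Answer: 1

Derivation:
Line 1: ['a', 'number', 'on'] (min_width=11, slack=2)
Line 2: ['oats', 'progress'] (min_width=13, slack=0)
Line 3: ['sun', 'computer'] (min_width=12, slack=1)
Line 4: ['pharmacy', 'fast'] (min_width=13, slack=0)
Line 5: ['owl', 'small', 'dog'] (min_width=13, slack=0)
Line 6: ['address'] (min_width=7, slack=6)
Line 7: ['bridge', 'cherry'] (min_width=13, slack=0)
Line 8: ['festival', 'run'] (min_width=12, slack=1)
Line 9: ['triangle'] (min_width=8, slack=5)
Line 10: ['black', 'rainbow'] (min_width=13, slack=0)
Line 11: ['fruit', 'from'] (min_width=10, slack=3)
Line 12: ['lightbulb'] (min_width=9, slack=4)
Line 13: ['tomato', 'an'] (min_width=9, slack=4)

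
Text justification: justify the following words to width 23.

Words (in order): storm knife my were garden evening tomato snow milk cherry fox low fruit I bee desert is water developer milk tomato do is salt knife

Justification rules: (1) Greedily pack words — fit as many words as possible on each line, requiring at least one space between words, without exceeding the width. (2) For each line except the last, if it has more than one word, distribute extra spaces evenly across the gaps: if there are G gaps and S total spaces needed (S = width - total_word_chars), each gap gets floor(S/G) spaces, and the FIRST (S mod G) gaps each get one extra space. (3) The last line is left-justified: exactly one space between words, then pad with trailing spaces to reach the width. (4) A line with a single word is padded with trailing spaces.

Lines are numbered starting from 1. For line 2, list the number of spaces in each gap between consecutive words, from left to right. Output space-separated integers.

Answer: 2 2

Derivation:
Line 1: ['storm', 'knife', 'my', 'were'] (min_width=19, slack=4)
Line 2: ['garden', 'evening', 'tomato'] (min_width=21, slack=2)
Line 3: ['snow', 'milk', 'cherry', 'fox'] (min_width=20, slack=3)
Line 4: ['low', 'fruit', 'I', 'bee', 'desert'] (min_width=22, slack=1)
Line 5: ['is', 'water', 'developer', 'milk'] (min_width=23, slack=0)
Line 6: ['tomato', 'do', 'is', 'salt', 'knife'] (min_width=23, slack=0)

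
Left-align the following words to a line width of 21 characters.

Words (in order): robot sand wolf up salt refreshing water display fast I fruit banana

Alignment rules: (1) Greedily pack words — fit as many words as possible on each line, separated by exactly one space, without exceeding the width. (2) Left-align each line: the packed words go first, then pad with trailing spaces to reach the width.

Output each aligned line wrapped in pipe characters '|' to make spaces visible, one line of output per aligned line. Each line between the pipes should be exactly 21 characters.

Answer: |robot sand wolf up   |
|salt refreshing water|
|display fast I fruit |
|banana               |

Derivation:
Line 1: ['robot', 'sand', 'wolf', 'up'] (min_width=18, slack=3)
Line 2: ['salt', 'refreshing', 'water'] (min_width=21, slack=0)
Line 3: ['display', 'fast', 'I', 'fruit'] (min_width=20, slack=1)
Line 4: ['banana'] (min_width=6, slack=15)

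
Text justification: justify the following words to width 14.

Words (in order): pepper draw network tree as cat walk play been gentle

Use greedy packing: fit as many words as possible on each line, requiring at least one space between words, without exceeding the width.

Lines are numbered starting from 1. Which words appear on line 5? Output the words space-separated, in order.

Answer: gentle

Derivation:
Line 1: ['pepper', 'draw'] (min_width=11, slack=3)
Line 2: ['network', 'tree'] (min_width=12, slack=2)
Line 3: ['as', 'cat', 'walk'] (min_width=11, slack=3)
Line 4: ['play', 'been'] (min_width=9, slack=5)
Line 5: ['gentle'] (min_width=6, slack=8)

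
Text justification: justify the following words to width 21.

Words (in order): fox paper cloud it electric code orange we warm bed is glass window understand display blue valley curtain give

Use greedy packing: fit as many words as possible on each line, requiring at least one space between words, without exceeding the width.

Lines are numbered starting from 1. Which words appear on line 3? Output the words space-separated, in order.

Line 1: ['fox', 'paper', 'cloud', 'it'] (min_width=18, slack=3)
Line 2: ['electric', 'code', 'orange'] (min_width=20, slack=1)
Line 3: ['we', 'warm', 'bed', 'is', 'glass'] (min_width=20, slack=1)
Line 4: ['window', 'understand'] (min_width=17, slack=4)
Line 5: ['display', 'blue', 'valley'] (min_width=19, slack=2)
Line 6: ['curtain', 'give'] (min_width=12, slack=9)

Answer: we warm bed is glass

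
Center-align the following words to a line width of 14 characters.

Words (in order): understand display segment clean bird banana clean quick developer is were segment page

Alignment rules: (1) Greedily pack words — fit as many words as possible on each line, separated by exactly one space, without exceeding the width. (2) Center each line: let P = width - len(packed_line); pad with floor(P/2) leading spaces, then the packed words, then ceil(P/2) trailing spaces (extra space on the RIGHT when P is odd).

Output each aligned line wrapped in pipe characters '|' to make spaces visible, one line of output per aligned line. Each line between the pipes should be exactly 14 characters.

Line 1: ['understand'] (min_width=10, slack=4)
Line 2: ['display'] (min_width=7, slack=7)
Line 3: ['segment', 'clean'] (min_width=13, slack=1)
Line 4: ['bird', 'banana'] (min_width=11, slack=3)
Line 5: ['clean', 'quick'] (min_width=11, slack=3)
Line 6: ['developer', 'is'] (min_width=12, slack=2)
Line 7: ['were', 'segment'] (min_width=12, slack=2)
Line 8: ['page'] (min_width=4, slack=10)

Answer: |  understand  |
|   display    |
|segment clean |
| bird banana  |
| clean quick  |
| developer is |
| were segment |
|     page     |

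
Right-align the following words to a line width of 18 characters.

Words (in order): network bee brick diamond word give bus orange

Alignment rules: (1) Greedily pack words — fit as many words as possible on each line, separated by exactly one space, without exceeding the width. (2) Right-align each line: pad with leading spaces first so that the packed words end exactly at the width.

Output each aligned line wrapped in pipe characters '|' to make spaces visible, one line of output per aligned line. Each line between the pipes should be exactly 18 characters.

Answer: | network bee brick|
| diamond word give|
|        bus orange|

Derivation:
Line 1: ['network', 'bee', 'brick'] (min_width=17, slack=1)
Line 2: ['diamond', 'word', 'give'] (min_width=17, slack=1)
Line 3: ['bus', 'orange'] (min_width=10, slack=8)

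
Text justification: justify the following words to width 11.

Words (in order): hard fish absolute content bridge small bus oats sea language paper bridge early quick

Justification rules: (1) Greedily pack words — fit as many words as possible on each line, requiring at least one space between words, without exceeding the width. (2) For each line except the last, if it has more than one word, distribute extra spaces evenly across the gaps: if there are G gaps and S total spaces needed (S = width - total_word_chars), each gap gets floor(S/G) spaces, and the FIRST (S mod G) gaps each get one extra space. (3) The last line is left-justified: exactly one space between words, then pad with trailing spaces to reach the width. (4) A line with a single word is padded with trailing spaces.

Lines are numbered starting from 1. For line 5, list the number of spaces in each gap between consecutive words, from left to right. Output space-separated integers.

Line 1: ['hard', 'fish'] (min_width=9, slack=2)
Line 2: ['absolute'] (min_width=8, slack=3)
Line 3: ['content'] (min_width=7, slack=4)
Line 4: ['bridge'] (min_width=6, slack=5)
Line 5: ['small', 'bus'] (min_width=9, slack=2)
Line 6: ['oats', 'sea'] (min_width=8, slack=3)
Line 7: ['language'] (min_width=8, slack=3)
Line 8: ['paper'] (min_width=5, slack=6)
Line 9: ['bridge'] (min_width=6, slack=5)
Line 10: ['early', 'quick'] (min_width=11, slack=0)

Answer: 3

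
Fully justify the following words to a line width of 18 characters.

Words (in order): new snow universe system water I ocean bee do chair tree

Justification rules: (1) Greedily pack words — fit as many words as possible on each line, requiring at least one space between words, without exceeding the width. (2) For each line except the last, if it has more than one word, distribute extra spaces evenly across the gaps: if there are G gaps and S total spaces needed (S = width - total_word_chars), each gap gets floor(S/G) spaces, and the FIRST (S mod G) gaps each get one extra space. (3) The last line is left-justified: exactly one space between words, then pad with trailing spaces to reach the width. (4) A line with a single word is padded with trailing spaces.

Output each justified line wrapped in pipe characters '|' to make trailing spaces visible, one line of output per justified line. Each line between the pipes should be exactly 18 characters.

Line 1: ['new', 'snow', 'universe'] (min_width=17, slack=1)
Line 2: ['system', 'water', 'I'] (min_width=14, slack=4)
Line 3: ['ocean', 'bee', 'do', 'chair'] (min_width=18, slack=0)
Line 4: ['tree'] (min_width=4, slack=14)

Answer: |new  snow universe|
|system   water   I|
|ocean bee do chair|
|tree              |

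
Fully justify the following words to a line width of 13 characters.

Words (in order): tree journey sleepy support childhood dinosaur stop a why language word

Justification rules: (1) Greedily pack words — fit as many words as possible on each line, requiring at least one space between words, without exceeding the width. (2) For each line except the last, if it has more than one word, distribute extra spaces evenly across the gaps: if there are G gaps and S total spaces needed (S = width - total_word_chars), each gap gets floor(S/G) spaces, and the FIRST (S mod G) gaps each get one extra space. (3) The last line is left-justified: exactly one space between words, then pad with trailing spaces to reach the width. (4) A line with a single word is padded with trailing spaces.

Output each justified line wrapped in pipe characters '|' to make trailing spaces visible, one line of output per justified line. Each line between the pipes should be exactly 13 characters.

Line 1: ['tree', 'journey'] (min_width=12, slack=1)
Line 2: ['sleepy'] (min_width=6, slack=7)
Line 3: ['support'] (min_width=7, slack=6)
Line 4: ['childhood'] (min_width=9, slack=4)
Line 5: ['dinosaur', 'stop'] (min_width=13, slack=0)
Line 6: ['a', 'why'] (min_width=5, slack=8)
Line 7: ['language', 'word'] (min_width=13, slack=0)

Answer: |tree  journey|
|sleepy       |
|support      |
|childhood    |
|dinosaur stop|
|a         why|
|language word|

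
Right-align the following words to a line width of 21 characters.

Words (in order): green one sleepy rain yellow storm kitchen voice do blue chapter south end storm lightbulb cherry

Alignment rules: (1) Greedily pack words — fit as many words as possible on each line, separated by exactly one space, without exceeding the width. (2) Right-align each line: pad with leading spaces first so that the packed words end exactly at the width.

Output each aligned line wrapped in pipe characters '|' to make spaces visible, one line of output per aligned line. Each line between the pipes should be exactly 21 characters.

Answer: |green one sleepy rain|
| yellow storm kitchen|
|voice do blue chapter|
|      south end storm|
|     lightbulb cherry|

Derivation:
Line 1: ['green', 'one', 'sleepy', 'rain'] (min_width=21, slack=0)
Line 2: ['yellow', 'storm', 'kitchen'] (min_width=20, slack=1)
Line 3: ['voice', 'do', 'blue', 'chapter'] (min_width=21, slack=0)
Line 4: ['south', 'end', 'storm'] (min_width=15, slack=6)
Line 5: ['lightbulb', 'cherry'] (min_width=16, slack=5)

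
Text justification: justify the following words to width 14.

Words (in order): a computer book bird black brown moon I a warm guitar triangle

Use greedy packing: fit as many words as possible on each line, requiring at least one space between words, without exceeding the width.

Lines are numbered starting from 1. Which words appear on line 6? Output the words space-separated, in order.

Answer: triangle

Derivation:
Line 1: ['a', 'computer'] (min_width=10, slack=4)
Line 2: ['book', 'bird'] (min_width=9, slack=5)
Line 3: ['black', 'brown'] (min_width=11, slack=3)
Line 4: ['moon', 'I', 'a', 'warm'] (min_width=13, slack=1)
Line 5: ['guitar'] (min_width=6, slack=8)
Line 6: ['triangle'] (min_width=8, slack=6)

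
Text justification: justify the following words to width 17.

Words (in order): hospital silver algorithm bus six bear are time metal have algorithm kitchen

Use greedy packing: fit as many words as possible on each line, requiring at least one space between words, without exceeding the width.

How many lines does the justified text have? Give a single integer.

Line 1: ['hospital', 'silver'] (min_width=15, slack=2)
Line 2: ['algorithm', 'bus', 'six'] (min_width=17, slack=0)
Line 3: ['bear', 'are', 'time'] (min_width=13, slack=4)
Line 4: ['metal', 'have'] (min_width=10, slack=7)
Line 5: ['algorithm', 'kitchen'] (min_width=17, slack=0)
Total lines: 5

Answer: 5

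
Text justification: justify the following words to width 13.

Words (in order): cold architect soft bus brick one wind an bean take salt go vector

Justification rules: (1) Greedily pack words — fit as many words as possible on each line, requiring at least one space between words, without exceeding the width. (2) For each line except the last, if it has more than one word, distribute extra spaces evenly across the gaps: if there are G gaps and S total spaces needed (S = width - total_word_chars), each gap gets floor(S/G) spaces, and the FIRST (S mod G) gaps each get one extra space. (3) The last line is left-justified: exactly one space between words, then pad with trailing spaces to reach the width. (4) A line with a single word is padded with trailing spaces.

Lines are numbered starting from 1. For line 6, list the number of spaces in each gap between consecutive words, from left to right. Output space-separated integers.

Line 1: ['cold'] (min_width=4, slack=9)
Line 2: ['architect'] (min_width=9, slack=4)
Line 3: ['soft', 'bus'] (min_width=8, slack=5)
Line 4: ['brick', 'one'] (min_width=9, slack=4)
Line 5: ['wind', 'an', 'bean'] (min_width=12, slack=1)
Line 6: ['take', 'salt', 'go'] (min_width=12, slack=1)
Line 7: ['vector'] (min_width=6, slack=7)

Answer: 2 1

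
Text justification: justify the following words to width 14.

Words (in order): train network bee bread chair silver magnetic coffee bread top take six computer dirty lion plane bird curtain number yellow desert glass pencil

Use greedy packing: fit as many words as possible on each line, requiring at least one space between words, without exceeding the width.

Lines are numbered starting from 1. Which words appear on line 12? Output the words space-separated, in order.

Answer: pencil

Derivation:
Line 1: ['train', 'network'] (min_width=13, slack=1)
Line 2: ['bee', 'bread'] (min_width=9, slack=5)
Line 3: ['chair', 'silver'] (min_width=12, slack=2)
Line 4: ['magnetic'] (min_width=8, slack=6)
Line 5: ['coffee', 'bread'] (min_width=12, slack=2)
Line 6: ['top', 'take', 'six'] (min_width=12, slack=2)
Line 7: ['computer', 'dirty'] (min_width=14, slack=0)
Line 8: ['lion', 'plane'] (min_width=10, slack=4)
Line 9: ['bird', 'curtain'] (min_width=12, slack=2)
Line 10: ['number', 'yellow'] (min_width=13, slack=1)
Line 11: ['desert', 'glass'] (min_width=12, slack=2)
Line 12: ['pencil'] (min_width=6, slack=8)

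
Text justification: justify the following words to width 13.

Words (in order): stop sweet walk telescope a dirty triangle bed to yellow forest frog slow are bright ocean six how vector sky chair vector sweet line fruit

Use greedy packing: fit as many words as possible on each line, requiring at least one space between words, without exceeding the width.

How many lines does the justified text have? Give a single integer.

Answer: 14

Derivation:
Line 1: ['stop', 'sweet'] (min_width=10, slack=3)
Line 2: ['walk'] (min_width=4, slack=9)
Line 3: ['telescope', 'a'] (min_width=11, slack=2)
Line 4: ['dirty'] (min_width=5, slack=8)
Line 5: ['triangle', 'bed'] (min_width=12, slack=1)
Line 6: ['to', 'yellow'] (min_width=9, slack=4)
Line 7: ['forest', 'frog'] (min_width=11, slack=2)
Line 8: ['slow', 'are'] (min_width=8, slack=5)
Line 9: ['bright', 'ocean'] (min_width=12, slack=1)
Line 10: ['six', 'how'] (min_width=7, slack=6)
Line 11: ['vector', 'sky'] (min_width=10, slack=3)
Line 12: ['chair', 'vector'] (min_width=12, slack=1)
Line 13: ['sweet', 'line'] (min_width=10, slack=3)
Line 14: ['fruit'] (min_width=5, slack=8)
Total lines: 14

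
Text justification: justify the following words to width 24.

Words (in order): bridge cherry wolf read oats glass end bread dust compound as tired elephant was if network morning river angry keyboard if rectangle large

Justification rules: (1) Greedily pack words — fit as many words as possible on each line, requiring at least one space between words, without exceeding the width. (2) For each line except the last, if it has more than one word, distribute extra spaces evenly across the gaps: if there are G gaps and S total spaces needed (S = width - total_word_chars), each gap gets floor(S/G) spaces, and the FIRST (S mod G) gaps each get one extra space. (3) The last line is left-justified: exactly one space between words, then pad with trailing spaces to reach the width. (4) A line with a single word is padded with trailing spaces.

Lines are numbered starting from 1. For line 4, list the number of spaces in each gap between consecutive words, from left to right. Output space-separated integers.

Answer: 2 1 1

Derivation:
Line 1: ['bridge', 'cherry', 'wolf', 'read'] (min_width=23, slack=1)
Line 2: ['oats', 'glass', 'end', 'bread'] (min_width=20, slack=4)
Line 3: ['dust', 'compound', 'as', 'tired'] (min_width=22, slack=2)
Line 4: ['elephant', 'was', 'if', 'network'] (min_width=23, slack=1)
Line 5: ['morning', 'river', 'angry'] (min_width=19, slack=5)
Line 6: ['keyboard', 'if', 'rectangle'] (min_width=21, slack=3)
Line 7: ['large'] (min_width=5, slack=19)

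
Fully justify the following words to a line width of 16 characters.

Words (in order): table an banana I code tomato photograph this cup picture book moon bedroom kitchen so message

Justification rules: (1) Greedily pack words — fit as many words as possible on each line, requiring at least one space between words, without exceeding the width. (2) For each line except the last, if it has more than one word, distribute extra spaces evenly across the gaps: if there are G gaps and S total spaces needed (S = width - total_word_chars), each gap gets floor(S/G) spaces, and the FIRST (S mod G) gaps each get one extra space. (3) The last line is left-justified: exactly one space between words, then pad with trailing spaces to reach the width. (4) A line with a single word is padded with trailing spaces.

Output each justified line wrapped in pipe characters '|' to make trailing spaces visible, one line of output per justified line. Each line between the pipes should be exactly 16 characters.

Line 1: ['table', 'an', 'banana'] (min_width=15, slack=1)
Line 2: ['I', 'code', 'tomato'] (min_width=13, slack=3)
Line 3: ['photograph', 'this'] (min_width=15, slack=1)
Line 4: ['cup', 'picture', 'book'] (min_width=16, slack=0)
Line 5: ['moon', 'bedroom'] (min_width=12, slack=4)
Line 6: ['kitchen', 'so'] (min_width=10, slack=6)
Line 7: ['message'] (min_width=7, slack=9)

Answer: |table  an banana|
|I   code  tomato|
|photograph  this|
|cup picture book|
|moon     bedroom|
|kitchen       so|
|message         |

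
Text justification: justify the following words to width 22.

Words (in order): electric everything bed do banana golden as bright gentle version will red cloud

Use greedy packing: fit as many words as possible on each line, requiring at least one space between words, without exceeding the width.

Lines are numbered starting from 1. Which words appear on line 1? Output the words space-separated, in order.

Answer: electric everything

Derivation:
Line 1: ['electric', 'everything'] (min_width=19, slack=3)
Line 2: ['bed', 'do', 'banana', 'golden'] (min_width=20, slack=2)
Line 3: ['as', 'bright', 'gentle'] (min_width=16, slack=6)
Line 4: ['version', 'will', 'red', 'cloud'] (min_width=22, slack=0)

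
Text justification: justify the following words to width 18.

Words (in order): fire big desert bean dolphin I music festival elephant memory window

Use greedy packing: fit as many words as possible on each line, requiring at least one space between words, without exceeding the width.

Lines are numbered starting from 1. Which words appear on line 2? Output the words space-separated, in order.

Answer: bean dolphin I

Derivation:
Line 1: ['fire', 'big', 'desert'] (min_width=15, slack=3)
Line 2: ['bean', 'dolphin', 'I'] (min_width=14, slack=4)
Line 3: ['music', 'festival'] (min_width=14, slack=4)
Line 4: ['elephant', 'memory'] (min_width=15, slack=3)
Line 5: ['window'] (min_width=6, slack=12)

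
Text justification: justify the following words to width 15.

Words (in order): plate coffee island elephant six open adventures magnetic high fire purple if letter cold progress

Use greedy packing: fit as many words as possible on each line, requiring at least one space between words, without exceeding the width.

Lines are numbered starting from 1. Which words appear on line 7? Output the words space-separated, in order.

Answer: letter cold

Derivation:
Line 1: ['plate', 'coffee'] (min_width=12, slack=3)
Line 2: ['island', 'elephant'] (min_width=15, slack=0)
Line 3: ['six', 'open'] (min_width=8, slack=7)
Line 4: ['adventures'] (min_width=10, slack=5)
Line 5: ['magnetic', 'high'] (min_width=13, slack=2)
Line 6: ['fire', 'purple', 'if'] (min_width=14, slack=1)
Line 7: ['letter', 'cold'] (min_width=11, slack=4)
Line 8: ['progress'] (min_width=8, slack=7)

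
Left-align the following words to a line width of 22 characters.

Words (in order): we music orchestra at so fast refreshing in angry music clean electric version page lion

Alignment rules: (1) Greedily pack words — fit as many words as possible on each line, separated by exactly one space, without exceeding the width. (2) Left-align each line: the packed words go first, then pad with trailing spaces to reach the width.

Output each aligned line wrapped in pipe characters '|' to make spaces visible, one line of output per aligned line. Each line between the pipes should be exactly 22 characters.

Line 1: ['we', 'music', 'orchestra', 'at'] (min_width=21, slack=1)
Line 2: ['so', 'fast', 'refreshing', 'in'] (min_width=21, slack=1)
Line 3: ['angry', 'music', 'clean'] (min_width=17, slack=5)
Line 4: ['electric', 'version', 'page'] (min_width=21, slack=1)
Line 5: ['lion'] (min_width=4, slack=18)

Answer: |we music orchestra at |
|so fast refreshing in |
|angry music clean     |
|electric version page |
|lion                  |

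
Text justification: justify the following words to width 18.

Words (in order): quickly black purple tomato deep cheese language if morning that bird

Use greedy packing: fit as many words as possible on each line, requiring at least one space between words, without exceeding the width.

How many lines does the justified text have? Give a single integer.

Answer: 4

Derivation:
Line 1: ['quickly', 'black'] (min_width=13, slack=5)
Line 2: ['purple', 'tomato', 'deep'] (min_width=18, slack=0)
Line 3: ['cheese', 'language', 'if'] (min_width=18, slack=0)
Line 4: ['morning', 'that', 'bird'] (min_width=17, slack=1)
Total lines: 4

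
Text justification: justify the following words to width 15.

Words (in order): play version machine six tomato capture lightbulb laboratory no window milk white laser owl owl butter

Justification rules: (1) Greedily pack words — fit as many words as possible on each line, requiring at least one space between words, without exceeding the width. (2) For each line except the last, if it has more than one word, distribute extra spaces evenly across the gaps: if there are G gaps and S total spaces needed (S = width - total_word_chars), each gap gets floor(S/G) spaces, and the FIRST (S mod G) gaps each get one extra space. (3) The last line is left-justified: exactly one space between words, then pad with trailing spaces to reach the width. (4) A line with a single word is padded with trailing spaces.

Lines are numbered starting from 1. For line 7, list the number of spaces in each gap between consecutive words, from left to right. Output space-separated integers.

Answer: 1 1

Derivation:
Line 1: ['play', 'version'] (min_width=12, slack=3)
Line 2: ['machine', 'six'] (min_width=11, slack=4)
Line 3: ['tomato', 'capture'] (min_width=14, slack=1)
Line 4: ['lightbulb'] (min_width=9, slack=6)
Line 5: ['laboratory', 'no'] (min_width=13, slack=2)
Line 6: ['window', 'milk'] (min_width=11, slack=4)
Line 7: ['white', 'laser', 'owl'] (min_width=15, slack=0)
Line 8: ['owl', 'butter'] (min_width=10, slack=5)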